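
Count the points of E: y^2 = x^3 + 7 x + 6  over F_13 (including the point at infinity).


For each x in F_13, count y with y^2 = x^3 + 7 x + 6 mod 13:
  x = 1: RHS = 1, y in [1, 12]  -> 2 point(s)
  x = 5: RHS = 10, y in [6, 7]  -> 2 point(s)
  x = 6: RHS = 4, y in [2, 11]  -> 2 point(s)
  x = 10: RHS = 10, y in [6, 7]  -> 2 point(s)
  x = 11: RHS = 10, y in [6, 7]  -> 2 point(s)
Affine points: 10. Add the point at infinity: total = 11.

#E(F_13) = 11


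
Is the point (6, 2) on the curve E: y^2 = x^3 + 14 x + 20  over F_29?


Check whether y^2 = x^3 + 14 x + 20 (mod 29) for (x, y) = (6, 2).
LHS: y^2 = 2^2 mod 29 = 4
RHS: x^3 + 14 x + 20 = 6^3 + 14*6 + 20 mod 29 = 1
LHS != RHS

No, not on the curve


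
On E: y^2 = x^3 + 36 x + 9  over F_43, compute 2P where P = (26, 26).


Doubling: s = (3 x1^2 + a) / (2 y1)
s = (3*26^2 + 36) / (2*26) mod 43 = 0
x3 = s^2 - 2 x1 mod 43 = 0^2 - 2*26 = 34
y3 = s (x1 - x3) - y1 mod 43 = 0 * (26 - 34) - 26 = 17

2P = (34, 17)


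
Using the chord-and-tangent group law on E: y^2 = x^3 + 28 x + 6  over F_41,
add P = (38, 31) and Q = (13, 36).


P != Q, so use the chord formula.
s = (y2 - y1) / (x2 - x1) = (5) / (16) mod 41 = 8
x3 = s^2 - x1 - x2 mod 41 = 8^2 - 38 - 13 = 13
y3 = s (x1 - x3) - y1 mod 41 = 8 * (38 - 13) - 31 = 5

P + Q = (13, 5)


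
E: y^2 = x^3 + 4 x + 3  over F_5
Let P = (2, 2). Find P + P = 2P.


Doubling: s = (3 x1^2 + a) / (2 y1)
s = (3*2^2 + 4) / (2*2) mod 5 = 4
x3 = s^2 - 2 x1 mod 5 = 4^2 - 2*2 = 2
y3 = s (x1 - x3) - y1 mod 5 = 4 * (2 - 2) - 2 = 3

2P = (2, 3)


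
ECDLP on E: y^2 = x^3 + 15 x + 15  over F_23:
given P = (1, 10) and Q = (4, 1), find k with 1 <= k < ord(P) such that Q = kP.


Enumerate multiples of P until we hit Q = (4, 1):
  1P = (1, 10)
  2P = (11, 4)
  3P = (4, 1)
Match found at i = 3.

k = 3


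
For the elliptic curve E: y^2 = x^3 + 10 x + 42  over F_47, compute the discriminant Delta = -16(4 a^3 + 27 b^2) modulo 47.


4 a^3 + 27 b^2 = 4*10^3 + 27*42^2 = 4000 + 47628 = 51628
Delta = -16 * (51628) = -826048
Delta mod 47 = 24

Delta = 24 (mod 47)


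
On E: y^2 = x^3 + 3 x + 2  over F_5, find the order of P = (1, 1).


Compute successive multiples of P until we hit O:
  1P = (1, 1)
  2P = (2, 1)
  3P = (2, 4)
  4P = (1, 4)
  5P = O

ord(P) = 5


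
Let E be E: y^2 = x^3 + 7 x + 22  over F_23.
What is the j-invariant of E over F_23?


Delta = -16(4 a^3 + 27 b^2) mod 23 = 18
-1728 * (4 a)^3 = -1728 * (4*7)^3 mod 23 = 16
j = 16 * 18^(-1) mod 23 = 6

j = 6 (mod 23)


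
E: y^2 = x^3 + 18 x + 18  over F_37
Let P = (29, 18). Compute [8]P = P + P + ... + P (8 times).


k = 8 = 1000_2 (binary, LSB first: 0001)
Double-and-add from P = (29, 18):
  bit 0 = 0: acc unchanged = O
  bit 1 = 0: acc unchanged = O
  bit 2 = 0: acc unchanged = O
  bit 3 = 1: acc = O + (5, 23) = (5, 23)

8P = (5, 23)


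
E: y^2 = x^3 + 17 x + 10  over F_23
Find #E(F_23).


For each x in F_23, count y with y^2 = x^3 + 17 x + 10 mod 23:
  x = 2: RHS = 6, y in [11, 12]  -> 2 point(s)
  x = 4: RHS = 4, y in [2, 21]  -> 2 point(s)
  x = 5: RHS = 13, y in [6, 17]  -> 2 point(s)
  x = 6: RHS = 6, y in [11, 12]  -> 2 point(s)
  x = 7: RHS = 12, y in [9, 14]  -> 2 point(s)
  x = 9: RHS = 18, y in [8, 15]  -> 2 point(s)
  x = 13: RHS = 13, y in [6, 17]  -> 2 point(s)
  x = 14: RHS = 2, y in [5, 18]  -> 2 point(s)
  x = 15: RHS = 6, y in [11, 12]  -> 2 point(s)
  x = 16: RHS = 8, y in [10, 13]  -> 2 point(s)
  x = 19: RHS = 16, y in [4, 19]  -> 2 point(s)
  x = 20: RHS = 1, y in [1, 22]  -> 2 point(s)
Affine points: 24. Add the point at infinity: total = 25.

#E(F_23) = 25


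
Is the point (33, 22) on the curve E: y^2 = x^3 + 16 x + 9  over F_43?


Check whether y^2 = x^3 + 16 x + 9 (mod 43) for (x, y) = (33, 22).
LHS: y^2 = 22^2 mod 43 = 11
RHS: x^3 + 16 x + 9 = 33^3 + 16*33 + 9 mod 43 = 10
LHS != RHS

No, not on the curve


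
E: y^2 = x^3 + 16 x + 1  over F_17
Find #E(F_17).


For each x in F_17, count y with y^2 = x^3 + 16 x + 1 mod 17:
  x = 0: RHS = 1, y in [1, 16]  -> 2 point(s)
  x = 1: RHS = 1, y in [1, 16]  -> 2 point(s)
  x = 3: RHS = 8, y in [5, 12]  -> 2 point(s)
  x = 5: RHS = 2, y in [6, 11]  -> 2 point(s)
  x = 12: RHS = 0, y in [0]  -> 1 point(s)
  x = 13: RHS = 9, y in [3, 14]  -> 2 point(s)
  x = 16: RHS = 1, y in [1, 16]  -> 2 point(s)
Affine points: 13. Add the point at infinity: total = 14.

#E(F_17) = 14


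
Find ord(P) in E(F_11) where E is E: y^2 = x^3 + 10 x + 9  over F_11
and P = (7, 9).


Compute successive multiples of P until we hit O:
  1P = (7, 9)
  2P = (1, 3)
  3P = (4, 5)
  4P = (3, 0)
  5P = (4, 6)
  6P = (1, 8)
  7P = (7, 2)
  8P = O

ord(P) = 8


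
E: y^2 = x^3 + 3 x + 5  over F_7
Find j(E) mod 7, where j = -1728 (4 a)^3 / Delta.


Delta = -16(4 a^3 + 27 b^2) mod 7 = 2
-1728 * (4 a)^3 = -1728 * (4*3)^3 mod 7 = 6
j = 6 * 2^(-1) mod 7 = 3

j = 3 (mod 7)


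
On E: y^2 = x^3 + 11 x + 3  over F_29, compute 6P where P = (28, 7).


k = 6 = 110_2 (binary, LSB first: 011)
Double-and-add from P = (28, 7):
  bit 0 = 0: acc unchanged = O
  bit 1 = 1: acc = O + (3, 18) = (3, 18)
  bit 2 = 1: acc = (3, 18) + (14, 1) = (6, 13)

6P = (6, 13)


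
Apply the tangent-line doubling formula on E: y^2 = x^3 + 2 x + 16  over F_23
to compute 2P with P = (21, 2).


Doubling: s = (3 x1^2 + a) / (2 y1)
s = (3*21^2 + 2) / (2*2) mod 23 = 15
x3 = s^2 - 2 x1 mod 23 = 15^2 - 2*21 = 22
y3 = s (x1 - x3) - y1 mod 23 = 15 * (21 - 22) - 2 = 6

2P = (22, 6)


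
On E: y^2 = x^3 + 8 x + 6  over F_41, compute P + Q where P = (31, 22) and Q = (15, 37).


P != Q, so use the chord formula.
s = (y2 - y1) / (x2 - x1) = (15) / (25) mod 41 = 17
x3 = s^2 - x1 - x2 mod 41 = 17^2 - 31 - 15 = 38
y3 = s (x1 - x3) - y1 mod 41 = 17 * (31 - 38) - 22 = 23

P + Q = (38, 23)


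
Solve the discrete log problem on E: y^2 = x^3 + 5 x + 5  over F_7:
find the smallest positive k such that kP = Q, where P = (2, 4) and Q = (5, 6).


Enumerate multiples of P until we hit Q = (5, 6):
  1P = (2, 4)
  2P = (5, 1)
  3P = (1, 2)
  4P = (1, 5)
  5P = (5, 6)
Match found at i = 5.

k = 5


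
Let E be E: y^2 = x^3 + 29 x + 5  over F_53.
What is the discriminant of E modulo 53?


4 a^3 + 27 b^2 = 4*29^3 + 27*5^2 = 97556 + 675 = 98231
Delta = -16 * (98231) = -1571696
Delta mod 53 = 19

Delta = 19 (mod 53)


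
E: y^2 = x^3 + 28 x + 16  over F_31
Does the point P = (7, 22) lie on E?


Check whether y^2 = x^3 + 28 x + 16 (mod 31) for (x, y) = (7, 22).
LHS: y^2 = 22^2 mod 31 = 19
RHS: x^3 + 28 x + 16 = 7^3 + 28*7 + 16 mod 31 = 28
LHS != RHS

No, not on the curve


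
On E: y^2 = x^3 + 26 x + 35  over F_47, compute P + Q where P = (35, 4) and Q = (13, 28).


P != Q, so use the chord formula.
s = (y2 - y1) / (x2 - x1) = (24) / (25) mod 47 = 16
x3 = s^2 - x1 - x2 mod 47 = 16^2 - 35 - 13 = 20
y3 = s (x1 - x3) - y1 mod 47 = 16 * (35 - 20) - 4 = 1

P + Q = (20, 1)


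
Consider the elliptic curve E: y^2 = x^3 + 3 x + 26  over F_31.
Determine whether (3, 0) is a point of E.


Check whether y^2 = x^3 + 3 x + 26 (mod 31) for (x, y) = (3, 0).
LHS: y^2 = 0^2 mod 31 = 0
RHS: x^3 + 3 x + 26 = 3^3 + 3*3 + 26 mod 31 = 0
LHS = RHS

Yes, on the curve


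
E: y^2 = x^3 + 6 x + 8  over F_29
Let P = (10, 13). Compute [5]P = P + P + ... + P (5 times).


k = 5 = 101_2 (binary, LSB first: 101)
Double-and-add from P = (10, 13):
  bit 0 = 1: acc = O + (10, 13) = (10, 13)
  bit 1 = 0: acc unchanged = (10, 13)
  bit 2 = 1: acc = (10, 13) + (2, 17) = (10, 16)

5P = (10, 16)


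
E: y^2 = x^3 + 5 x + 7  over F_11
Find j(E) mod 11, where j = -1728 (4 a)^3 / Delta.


Delta = -16(4 a^3 + 27 b^2) mod 11 = 4
-1728 * (4 a)^3 = -1728 * (4*5)^3 mod 11 = 8
j = 8 * 4^(-1) mod 11 = 2

j = 2 (mod 11)


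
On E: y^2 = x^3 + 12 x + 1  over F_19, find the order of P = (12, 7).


Compute successive multiples of P until we hit O:
  1P = (12, 7)
  2P = (0, 18)
  3P = (18, 8)
  4P = (17, 8)
  5P = (6, 17)
  6P = (8, 18)
  7P = (3, 11)
  8P = (11, 1)
  ... (continuing to 22P)
  22P = O

ord(P) = 22


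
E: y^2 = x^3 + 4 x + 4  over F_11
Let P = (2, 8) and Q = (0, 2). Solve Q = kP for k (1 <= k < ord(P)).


Enumerate multiples of P until we hit Q = (0, 2):
  1P = (2, 8)
  2P = (8, 8)
  3P = (1, 3)
  4P = (0, 2)
Match found at i = 4.

k = 4


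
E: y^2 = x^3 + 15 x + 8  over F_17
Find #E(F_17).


For each x in F_17, count y with y^2 = x^3 + 15 x + 8 mod 17:
  x = 0: RHS = 8, y in [5, 12]  -> 2 point(s)
  x = 4: RHS = 13, y in [8, 9]  -> 2 point(s)
  x = 5: RHS = 4, y in [2, 15]  -> 2 point(s)
  x = 6: RHS = 8, y in [5, 12]  -> 2 point(s)
  x = 10: RHS = 2, y in [6, 11]  -> 2 point(s)
  x = 11: RHS = 8, y in [5, 12]  -> 2 point(s)
  x = 14: RHS = 4, y in [2, 15]  -> 2 point(s)
  x = 15: RHS = 4, y in [2, 15]  -> 2 point(s)
  x = 16: RHS = 9, y in [3, 14]  -> 2 point(s)
Affine points: 18. Add the point at infinity: total = 19.

#E(F_17) = 19


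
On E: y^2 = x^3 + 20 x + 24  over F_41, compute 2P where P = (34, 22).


Doubling: s = (3 x1^2 + a) / (2 y1)
s = (3*34^2 + 20) / (2*22) mod 41 = 1
x3 = s^2 - 2 x1 mod 41 = 1^2 - 2*34 = 15
y3 = s (x1 - x3) - y1 mod 41 = 1 * (34 - 15) - 22 = 38

2P = (15, 38)


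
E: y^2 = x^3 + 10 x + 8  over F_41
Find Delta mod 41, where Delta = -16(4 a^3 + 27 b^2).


4 a^3 + 27 b^2 = 4*10^3 + 27*8^2 = 4000 + 1728 = 5728
Delta = -16 * (5728) = -91648
Delta mod 41 = 28

Delta = 28 (mod 41)


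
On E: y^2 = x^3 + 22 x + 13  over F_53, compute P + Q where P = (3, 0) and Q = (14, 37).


P != Q, so use the chord formula.
s = (y2 - y1) / (x2 - x1) = (37) / (11) mod 53 = 13
x3 = s^2 - x1 - x2 mod 53 = 13^2 - 3 - 14 = 46
y3 = s (x1 - x3) - y1 mod 53 = 13 * (3 - 46) - 0 = 24

P + Q = (46, 24)


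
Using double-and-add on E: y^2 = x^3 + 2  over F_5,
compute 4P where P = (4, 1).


k = 4 = 100_2 (binary, LSB first: 001)
Double-and-add from P = (4, 1):
  bit 0 = 0: acc unchanged = O
  bit 1 = 0: acc unchanged = O
  bit 2 = 1: acc = O + (3, 2) = (3, 2)

4P = (3, 2)


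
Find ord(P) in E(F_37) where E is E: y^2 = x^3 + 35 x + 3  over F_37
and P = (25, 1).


Compute successive multiples of P until we hit O:
  1P = (25, 1)
  2P = (36, 2)
  3P = (2, 28)
  4P = (9, 14)
  5P = (33, 24)
  6P = (26, 10)
  7P = (30, 28)
  8P = (23, 32)
  ... (continuing to 45P)
  45P = O

ord(P) = 45


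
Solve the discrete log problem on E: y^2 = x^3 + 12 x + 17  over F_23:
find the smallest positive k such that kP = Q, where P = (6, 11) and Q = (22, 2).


Enumerate multiples of P until we hit Q = (22, 2):
  1P = (6, 11)
  2P = (13, 1)
  3P = (22, 2)
Match found at i = 3.

k = 3


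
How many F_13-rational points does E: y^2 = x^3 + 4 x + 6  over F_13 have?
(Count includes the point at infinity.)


For each x in F_13, count y with y^2 = x^3 + 4 x + 6 mod 13:
  x = 2: RHS = 9, y in [3, 10]  -> 2 point(s)
  x = 6: RHS = 12, y in [5, 8]  -> 2 point(s)
  x = 7: RHS = 0, y in [0]  -> 1 point(s)
  x = 8: RHS = 4, y in [2, 11]  -> 2 point(s)
  x = 9: RHS = 4, y in [2, 11]  -> 2 point(s)
  x = 11: RHS = 3, y in [4, 9]  -> 2 point(s)
  x = 12: RHS = 1, y in [1, 12]  -> 2 point(s)
Affine points: 13. Add the point at infinity: total = 14.

#E(F_13) = 14


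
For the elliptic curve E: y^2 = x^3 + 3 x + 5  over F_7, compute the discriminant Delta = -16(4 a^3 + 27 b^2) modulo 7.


4 a^3 + 27 b^2 = 4*3^3 + 27*5^2 = 108 + 675 = 783
Delta = -16 * (783) = -12528
Delta mod 7 = 2

Delta = 2 (mod 7)


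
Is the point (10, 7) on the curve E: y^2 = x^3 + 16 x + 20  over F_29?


Check whether y^2 = x^3 + 16 x + 20 (mod 29) for (x, y) = (10, 7).
LHS: y^2 = 7^2 mod 29 = 20
RHS: x^3 + 16 x + 20 = 10^3 + 16*10 + 20 mod 29 = 20
LHS = RHS

Yes, on the curve


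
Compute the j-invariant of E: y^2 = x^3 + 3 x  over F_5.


Delta = -16(4 a^3 + 27 b^2) mod 5 = 2
-1728 * (4 a)^3 = -1728 * (4*3)^3 mod 5 = 1
j = 1 * 2^(-1) mod 5 = 3

j = 3 (mod 5)


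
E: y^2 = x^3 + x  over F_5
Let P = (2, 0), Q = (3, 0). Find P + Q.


P != Q, so use the chord formula.
s = (y2 - y1) / (x2 - x1) = (0) / (1) mod 5 = 0
x3 = s^2 - x1 - x2 mod 5 = 0^2 - 2 - 3 = 0
y3 = s (x1 - x3) - y1 mod 5 = 0 * (2 - 0) - 0 = 0

P + Q = (0, 0)


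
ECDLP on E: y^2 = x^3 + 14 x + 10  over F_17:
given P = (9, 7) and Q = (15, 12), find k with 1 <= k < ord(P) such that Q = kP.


Enumerate multiples of P until we hit Q = (15, 12):
  1P = (9, 7)
  2P = (7, 3)
  3P = (5, 1)
  4P = (1, 5)
  5P = (6, 15)
  6P = (11, 4)
  7P = (12, 6)
  8P = (15, 12)
Match found at i = 8.

k = 8


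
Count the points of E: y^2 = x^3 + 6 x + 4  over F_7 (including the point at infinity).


For each x in F_7, count y with y^2 = x^3 + 6 x + 4 mod 7:
  x = 0: RHS = 4, y in [2, 5]  -> 2 point(s)
  x = 1: RHS = 4, y in [2, 5]  -> 2 point(s)
  x = 3: RHS = 0, y in [0]  -> 1 point(s)
  x = 4: RHS = 1, y in [1, 6]  -> 2 point(s)
  x = 6: RHS = 4, y in [2, 5]  -> 2 point(s)
Affine points: 9. Add the point at infinity: total = 10.

#E(F_7) = 10


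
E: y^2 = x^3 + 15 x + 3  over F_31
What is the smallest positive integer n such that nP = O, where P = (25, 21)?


Compute successive multiples of P until we hit O:
  1P = (25, 21)
  2P = (22, 21)
  3P = (15, 10)
  4P = (26, 12)
  5P = (30, 24)
  6P = (21, 0)
  7P = (30, 7)
  8P = (26, 19)
  ... (continuing to 12P)
  12P = O

ord(P) = 12


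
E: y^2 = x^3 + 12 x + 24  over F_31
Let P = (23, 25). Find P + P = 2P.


Doubling: s = (3 x1^2 + a) / (2 y1)
s = (3*23^2 + 12) / (2*25) mod 31 = 14
x3 = s^2 - 2 x1 mod 31 = 14^2 - 2*23 = 26
y3 = s (x1 - x3) - y1 mod 31 = 14 * (23 - 26) - 25 = 26

2P = (26, 26)


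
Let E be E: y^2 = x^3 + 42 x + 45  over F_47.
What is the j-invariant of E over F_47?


Delta = -16(4 a^3 + 27 b^2) mod 47 = 21
-1728 * (4 a)^3 = -1728 * (4*42)^3 mod 47 = 31
j = 31 * 21^(-1) mod 47 = 44

j = 44 (mod 47)


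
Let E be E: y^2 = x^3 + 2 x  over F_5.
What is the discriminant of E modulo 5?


4 a^3 + 27 b^2 = 4*2^3 + 27*0^2 = 32 + 0 = 32
Delta = -16 * (32) = -512
Delta mod 5 = 3

Delta = 3 (mod 5)


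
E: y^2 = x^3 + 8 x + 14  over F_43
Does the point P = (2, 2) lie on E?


Check whether y^2 = x^3 + 8 x + 14 (mod 43) for (x, y) = (2, 2).
LHS: y^2 = 2^2 mod 43 = 4
RHS: x^3 + 8 x + 14 = 2^3 + 8*2 + 14 mod 43 = 38
LHS != RHS

No, not on the curve


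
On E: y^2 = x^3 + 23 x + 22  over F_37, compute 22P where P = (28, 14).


k = 22 = 10110_2 (binary, LSB first: 01101)
Double-and-add from P = (28, 14):
  bit 0 = 0: acc unchanged = O
  bit 1 = 1: acc = O + (25, 33) = (25, 33)
  bit 2 = 1: acc = (25, 33) + (23, 29) = (30, 31)
  bit 3 = 0: acc unchanged = (30, 31)
  bit 4 = 1: acc = (30, 31) + (1, 34) = (31, 1)

22P = (31, 1)


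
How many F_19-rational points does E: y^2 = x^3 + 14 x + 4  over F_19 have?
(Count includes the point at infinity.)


For each x in F_19, count y with y^2 = x^3 + 14 x + 4 mod 19:
  x = 0: RHS = 4, y in [2, 17]  -> 2 point(s)
  x = 1: RHS = 0, y in [0]  -> 1 point(s)
  x = 3: RHS = 16, y in [4, 15]  -> 2 point(s)
  x = 5: RHS = 9, y in [3, 16]  -> 2 point(s)
  x = 6: RHS = 0, y in [0]  -> 1 point(s)
  x = 8: RHS = 1, y in [1, 18]  -> 2 point(s)
  x = 9: RHS = 4, y in [2, 17]  -> 2 point(s)
  x = 10: RHS = 4, y in [2, 17]  -> 2 point(s)
  x = 11: RHS = 7, y in [8, 11]  -> 2 point(s)
  x = 12: RHS = 0, y in [0]  -> 1 point(s)
  x = 15: RHS = 17, y in [6, 13]  -> 2 point(s)
  x = 16: RHS = 11, y in [7, 12]  -> 2 point(s)
  x = 17: RHS = 6, y in [5, 14]  -> 2 point(s)
Affine points: 23. Add the point at infinity: total = 24.

#E(F_19) = 24


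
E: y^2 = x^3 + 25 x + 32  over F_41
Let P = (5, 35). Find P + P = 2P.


Doubling: s = (3 x1^2 + a) / (2 y1)
s = (3*5^2 + 25) / (2*35) mod 41 = 19
x3 = s^2 - 2 x1 mod 41 = 19^2 - 2*5 = 23
y3 = s (x1 - x3) - y1 mod 41 = 19 * (5 - 23) - 35 = 33

2P = (23, 33)


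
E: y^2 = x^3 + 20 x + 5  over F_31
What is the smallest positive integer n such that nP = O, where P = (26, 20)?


Compute successive multiples of P until we hit O:
  1P = (26, 20)
  2P = (20, 2)
  3P = (25, 14)
  4P = (16, 9)
  5P = (24, 7)
  6P = (0, 25)
  7P = (6, 0)
  8P = (0, 6)
  ... (continuing to 14P)
  14P = O

ord(P) = 14


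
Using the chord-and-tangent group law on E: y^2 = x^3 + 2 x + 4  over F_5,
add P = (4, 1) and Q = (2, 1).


P != Q, so use the chord formula.
s = (y2 - y1) / (x2 - x1) = (0) / (3) mod 5 = 0
x3 = s^2 - x1 - x2 mod 5 = 0^2 - 4 - 2 = 4
y3 = s (x1 - x3) - y1 mod 5 = 0 * (4 - 4) - 1 = 4

P + Q = (4, 4)


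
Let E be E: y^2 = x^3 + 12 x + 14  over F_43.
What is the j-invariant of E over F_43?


Delta = -16(4 a^3 + 27 b^2) mod 43 = 42
-1728 * (4 a)^3 = -1728 * (4*12)^3 mod 43 = 32
j = 32 * 42^(-1) mod 43 = 11

j = 11 (mod 43)


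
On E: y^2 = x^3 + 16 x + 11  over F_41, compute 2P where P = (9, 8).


k = 2 = 10_2 (binary, LSB first: 01)
Double-and-add from P = (9, 8):
  bit 0 = 0: acc unchanged = O
  bit 1 = 1: acc = O + (3, 2) = (3, 2)

2P = (3, 2)


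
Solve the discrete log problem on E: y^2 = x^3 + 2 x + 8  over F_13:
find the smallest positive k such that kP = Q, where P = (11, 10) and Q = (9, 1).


Enumerate multiples of P until we hit Q = (9, 1):
  1P = (11, 10)
  2P = (8, 9)
  3P = (10, 12)
  4P = (9, 12)
  5P = (7, 12)
  6P = (5, 0)
  7P = (7, 1)
  8P = (9, 1)
Match found at i = 8.

k = 8


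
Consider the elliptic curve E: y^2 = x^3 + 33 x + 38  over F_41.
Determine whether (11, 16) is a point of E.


Check whether y^2 = x^3 + 33 x + 38 (mod 41) for (x, y) = (11, 16).
LHS: y^2 = 16^2 mod 41 = 10
RHS: x^3 + 33 x + 38 = 11^3 + 33*11 + 38 mod 41 = 10
LHS = RHS

Yes, on the curve


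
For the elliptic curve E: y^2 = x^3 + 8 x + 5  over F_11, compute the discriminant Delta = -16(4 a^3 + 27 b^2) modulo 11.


4 a^3 + 27 b^2 = 4*8^3 + 27*5^2 = 2048 + 675 = 2723
Delta = -16 * (2723) = -43568
Delta mod 11 = 3

Delta = 3 (mod 11)


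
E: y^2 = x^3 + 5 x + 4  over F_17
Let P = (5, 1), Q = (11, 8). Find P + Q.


P != Q, so use the chord formula.
s = (y2 - y1) / (x2 - x1) = (7) / (6) mod 17 = 4
x3 = s^2 - x1 - x2 mod 17 = 4^2 - 5 - 11 = 0
y3 = s (x1 - x3) - y1 mod 17 = 4 * (5 - 0) - 1 = 2

P + Q = (0, 2)


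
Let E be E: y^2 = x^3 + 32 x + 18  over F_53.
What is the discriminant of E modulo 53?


4 a^3 + 27 b^2 = 4*32^3 + 27*18^2 = 131072 + 8748 = 139820
Delta = -16 * (139820) = -2237120
Delta mod 53 = 10

Delta = 10 (mod 53)


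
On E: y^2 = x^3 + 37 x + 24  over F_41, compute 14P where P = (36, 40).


k = 14 = 1110_2 (binary, LSB first: 0111)
Double-and-add from P = (36, 40):
  bit 0 = 0: acc unchanged = O
  bit 1 = 1: acc = O + (30, 34) = (30, 34)
  bit 2 = 1: acc = (30, 34) + (20, 20) = (11, 9)
  bit 3 = 1: acc = (11, 9) + (9, 26) = (1, 29)

14P = (1, 29)


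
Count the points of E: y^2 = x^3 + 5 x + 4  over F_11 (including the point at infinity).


For each x in F_11, count y with y^2 = x^3 + 5 x + 4 mod 11:
  x = 0: RHS = 4, y in [2, 9]  -> 2 point(s)
  x = 2: RHS = 0, y in [0]  -> 1 point(s)
  x = 4: RHS = 0, y in [0]  -> 1 point(s)
  x = 5: RHS = 0, y in [0]  -> 1 point(s)
  x = 10: RHS = 9, y in [3, 8]  -> 2 point(s)
Affine points: 7. Add the point at infinity: total = 8.

#E(F_11) = 8


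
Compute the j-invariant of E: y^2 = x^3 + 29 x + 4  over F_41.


Delta = -16(4 a^3 + 27 b^2) mod 41 = 32
-1728 * (4 a)^3 = -1728 * (4*29)^3 mod 41 = 8
j = 8 * 32^(-1) mod 41 = 31

j = 31 (mod 41)


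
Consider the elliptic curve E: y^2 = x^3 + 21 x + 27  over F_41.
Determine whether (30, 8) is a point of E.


Check whether y^2 = x^3 + 21 x + 27 (mod 41) for (x, y) = (30, 8).
LHS: y^2 = 8^2 mod 41 = 23
RHS: x^3 + 21 x + 27 = 30^3 + 21*30 + 27 mod 41 = 23
LHS = RHS

Yes, on the curve


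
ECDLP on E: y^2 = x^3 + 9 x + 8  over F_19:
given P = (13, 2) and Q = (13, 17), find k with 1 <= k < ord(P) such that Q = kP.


Enumerate multiples of P until we hit Q = (13, 17):
  1P = (13, 2)
  2P = (9, 1)
  3P = (3, 10)
  4P = (12, 1)
  5P = (14, 16)
  6P = (17, 18)
  7P = (5, 11)
  8P = (18, 6)
  9P = (16, 7)
  10P = (16, 12)
  11P = (18, 13)
  12P = (5, 8)
  13P = (17, 1)
  14P = (14, 3)
  15P = (12, 18)
  16P = (3, 9)
  17P = (9, 18)
  18P = (13, 17)
Match found at i = 18.

k = 18


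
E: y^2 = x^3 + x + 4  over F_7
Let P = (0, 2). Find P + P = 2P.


Doubling: s = (3 x1^2 + a) / (2 y1)
s = (3*0^2 + 1) / (2*2) mod 7 = 2
x3 = s^2 - 2 x1 mod 7 = 2^2 - 2*0 = 4
y3 = s (x1 - x3) - y1 mod 7 = 2 * (0 - 4) - 2 = 4

2P = (4, 4)


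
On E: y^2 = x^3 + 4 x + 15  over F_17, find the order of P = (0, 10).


Compute successive multiples of P until we hit O:
  1P = (0, 10)
  2P = (15, 4)
  3P = (11, 8)
  4P = (8, 10)
  5P = (9, 7)
  6P = (10, 16)
  7P = (6, 0)
  8P = (10, 1)
  ... (continuing to 14P)
  14P = O

ord(P) = 14


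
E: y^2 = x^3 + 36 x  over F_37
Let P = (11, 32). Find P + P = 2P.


Doubling: s = (3 x1^2 + a) / (2 y1)
s = (3*11^2 + 36) / (2*32) mod 37 = 23
x3 = s^2 - 2 x1 mod 37 = 23^2 - 2*11 = 26
y3 = s (x1 - x3) - y1 mod 37 = 23 * (11 - 26) - 32 = 30

2P = (26, 30)


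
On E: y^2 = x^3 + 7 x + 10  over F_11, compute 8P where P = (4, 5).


k = 8 = 1000_2 (binary, LSB first: 0001)
Double-and-add from P = (4, 5):
  bit 0 = 0: acc unchanged = O
  bit 1 = 0: acc unchanged = O
  bit 2 = 0: acc unchanged = O
  bit 3 = 1: acc = O + (4, 6) = (4, 6)

8P = (4, 6)


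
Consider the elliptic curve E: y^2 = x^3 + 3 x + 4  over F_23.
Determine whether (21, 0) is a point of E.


Check whether y^2 = x^3 + 3 x + 4 (mod 23) for (x, y) = (21, 0).
LHS: y^2 = 0^2 mod 23 = 0
RHS: x^3 + 3 x + 4 = 21^3 + 3*21 + 4 mod 23 = 13
LHS != RHS

No, not on the curve


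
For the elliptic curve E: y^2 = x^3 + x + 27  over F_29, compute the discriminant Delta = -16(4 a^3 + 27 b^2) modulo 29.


4 a^3 + 27 b^2 = 4*1^3 + 27*27^2 = 4 + 19683 = 19687
Delta = -16 * (19687) = -314992
Delta mod 29 = 6

Delta = 6 (mod 29)


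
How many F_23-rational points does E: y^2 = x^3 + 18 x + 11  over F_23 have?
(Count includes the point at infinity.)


For each x in F_23, count y with y^2 = x^3 + 18 x + 11 mod 23:
  x = 2: RHS = 9, y in [3, 20]  -> 2 point(s)
  x = 3: RHS = 0, y in [0]  -> 1 point(s)
  x = 4: RHS = 9, y in [3, 20]  -> 2 point(s)
  x = 6: RHS = 13, y in [6, 17]  -> 2 point(s)
  x = 8: RHS = 0, y in [0]  -> 1 point(s)
  x = 10: RHS = 18, y in [8, 15]  -> 2 point(s)
  x = 12: RHS = 0, y in [0]  -> 1 point(s)
  x = 13: RHS = 4, y in [2, 21]  -> 2 point(s)
  x = 16: RHS = 2, y in [5, 18]  -> 2 point(s)
  x = 17: RHS = 9, y in [3, 20]  -> 2 point(s)
  x = 18: RHS = 3, y in [7, 16]  -> 2 point(s)
  x = 19: RHS = 13, y in [6, 17]  -> 2 point(s)
  x = 21: RHS = 13, y in [6, 17]  -> 2 point(s)
Affine points: 23. Add the point at infinity: total = 24.

#E(F_23) = 24


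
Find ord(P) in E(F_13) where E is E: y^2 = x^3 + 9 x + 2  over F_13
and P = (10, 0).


Compute successive multiples of P until we hit O:
  1P = (10, 0)
  2P = O

ord(P) = 2


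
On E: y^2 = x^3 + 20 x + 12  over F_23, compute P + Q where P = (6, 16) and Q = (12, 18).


P != Q, so use the chord formula.
s = (y2 - y1) / (x2 - x1) = (2) / (6) mod 23 = 8
x3 = s^2 - x1 - x2 mod 23 = 8^2 - 6 - 12 = 0
y3 = s (x1 - x3) - y1 mod 23 = 8 * (6 - 0) - 16 = 9

P + Q = (0, 9)


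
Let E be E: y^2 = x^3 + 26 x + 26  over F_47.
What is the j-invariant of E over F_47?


Delta = -16(4 a^3 + 27 b^2) mod 47 = 13
-1728 * (4 a)^3 = -1728 * (4*26)^3 mod 47 = 2
j = 2 * 13^(-1) mod 47 = 11

j = 11 (mod 47)


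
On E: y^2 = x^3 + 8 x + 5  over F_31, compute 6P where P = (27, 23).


k = 6 = 110_2 (binary, LSB first: 011)
Double-and-add from P = (27, 23):
  bit 0 = 0: acc unchanged = O
  bit 1 = 1: acc = O + (28, 27) = (28, 27)
  bit 2 = 1: acc = (28, 27) + (14, 28) = (17, 1)

6P = (17, 1)


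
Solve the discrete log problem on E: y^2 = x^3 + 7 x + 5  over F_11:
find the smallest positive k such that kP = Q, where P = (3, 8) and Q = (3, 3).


Enumerate multiples of P until we hit Q = (3, 3):
  1P = (3, 8)
  2P = (9, 4)
  3P = (8, 10)
  4P = (5, 0)
  5P = (8, 1)
  6P = (9, 7)
  7P = (3, 3)
Match found at i = 7.

k = 7


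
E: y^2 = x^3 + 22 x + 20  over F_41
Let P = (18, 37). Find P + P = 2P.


Doubling: s = (3 x1^2 + a) / (2 y1)
s = (3*18^2 + 22) / (2*37) mod 41 = 9
x3 = s^2 - 2 x1 mod 41 = 9^2 - 2*18 = 4
y3 = s (x1 - x3) - y1 mod 41 = 9 * (18 - 4) - 37 = 7

2P = (4, 7)


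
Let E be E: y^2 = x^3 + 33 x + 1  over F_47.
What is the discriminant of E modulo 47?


4 a^3 + 27 b^2 = 4*33^3 + 27*1^2 = 143748 + 27 = 143775
Delta = -16 * (143775) = -2300400
Delta mod 47 = 15

Delta = 15 (mod 47)


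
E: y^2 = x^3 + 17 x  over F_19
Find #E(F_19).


For each x in F_19, count y with y^2 = x^3 + 17 x + 0 mod 19:
  x = 0: RHS = 0, y in [0]  -> 1 point(s)
  x = 2: RHS = 4, y in [2, 17]  -> 2 point(s)
  x = 5: RHS = 1, y in [1, 18]  -> 2 point(s)
  x = 7: RHS = 6, y in [5, 14]  -> 2 point(s)
  x = 10: RHS = 11, y in [7, 12]  -> 2 point(s)
  x = 11: RHS = 17, y in [6, 13]  -> 2 point(s)
  x = 13: RHS = 5, y in [9, 10]  -> 2 point(s)
  x = 15: RHS = 1, y in [1, 18]  -> 2 point(s)
  x = 16: RHS = 17, y in [6, 13]  -> 2 point(s)
  x = 18: RHS = 1, y in [1, 18]  -> 2 point(s)
Affine points: 19. Add the point at infinity: total = 20.

#E(F_19) = 20


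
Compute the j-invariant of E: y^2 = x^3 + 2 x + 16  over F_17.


Delta = -16(4 a^3 + 27 b^2) mod 17 = 8
-1728 * (4 a)^3 = -1728 * (4*2)^3 mod 17 = 12
j = 12 * 8^(-1) mod 17 = 10

j = 10 (mod 17)


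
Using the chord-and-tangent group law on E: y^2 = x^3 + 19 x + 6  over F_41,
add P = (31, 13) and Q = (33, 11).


P != Q, so use the chord formula.
s = (y2 - y1) / (x2 - x1) = (39) / (2) mod 41 = 40
x3 = s^2 - x1 - x2 mod 41 = 40^2 - 31 - 33 = 19
y3 = s (x1 - x3) - y1 mod 41 = 40 * (31 - 19) - 13 = 16

P + Q = (19, 16)


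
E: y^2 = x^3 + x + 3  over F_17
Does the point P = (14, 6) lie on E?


Check whether y^2 = x^3 + 1 x + 3 (mod 17) for (x, y) = (14, 6).
LHS: y^2 = 6^2 mod 17 = 2
RHS: x^3 + 1 x + 3 = 14^3 + 1*14 + 3 mod 17 = 7
LHS != RHS

No, not on the curve


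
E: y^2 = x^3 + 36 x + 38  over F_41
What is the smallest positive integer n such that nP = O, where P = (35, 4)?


Compute successive multiples of P until we hit O:
  1P = (35, 4)
  2P = (8, 31)
  3P = (40, 1)
  4P = (9, 5)
  5P = (36, 26)
  6P = (3, 3)
  7P = (2, 6)
  8P = (22, 30)
  ... (continuing to 26P)
  26P = O

ord(P) = 26


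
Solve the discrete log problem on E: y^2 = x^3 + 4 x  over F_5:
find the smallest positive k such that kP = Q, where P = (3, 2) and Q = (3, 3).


Enumerate multiples of P until we hit Q = (3, 3):
  1P = (3, 2)
  2P = (0, 0)
  3P = (3, 3)
Match found at i = 3.

k = 3


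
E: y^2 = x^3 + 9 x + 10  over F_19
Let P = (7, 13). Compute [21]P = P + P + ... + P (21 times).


k = 21 = 10101_2 (binary, LSB first: 10101)
Double-and-add from P = (7, 13):
  bit 0 = 1: acc = O + (7, 13) = (7, 13)
  bit 1 = 0: acc unchanged = (7, 13)
  bit 2 = 1: acc = (7, 13) + (5, 3) = (13, 14)
  bit 3 = 0: acc unchanged = (13, 14)
  bit 4 = 1: acc = (13, 14) + (8, 10) = (7, 6)

21P = (7, 6)


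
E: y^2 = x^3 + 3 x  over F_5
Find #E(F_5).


For each x in F_5, count y with y^2 = x^3 + 3 x + 0 mod 5:
  x = 0: RHS = 0, y in [0]  -> 1 point(s)
  x = 1: RHS = 4, y in [2, 3]  -> 2 point(s)
  x = 2: RHS = 4, y in [2, 3]  -> 2 point(s)
  x = 3: RHS = 1, y in [1, 4]  -> 2 point(s)
  x = 4: RHS = 1, y in [1, 4]  -> 2 point(s)
Affine points: 9. Add the point at infinity: total = 10.

#E(F_5) = 10


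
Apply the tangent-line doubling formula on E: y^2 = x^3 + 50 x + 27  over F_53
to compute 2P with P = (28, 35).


Doubling: s = (3 x1^2 + a) / (2 y1)
s = (3*28^2 + 50) / (2*35) mod 53 = 1
x3 = s^2 - 2 x1 mod 53 = 1^2 - 2*28 = 51
y3 = s (x1 - x3) - y1 mod 53 = 1 * (28 - 51) - 35 = 48

2P = (51, 48)


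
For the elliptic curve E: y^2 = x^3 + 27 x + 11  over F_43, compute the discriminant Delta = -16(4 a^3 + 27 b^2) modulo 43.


4 a^3 + 27 b^2 = 4*27^3 + 27*11^2 = 78732 + 3267 = 81999
Delta = -16 * (81999) = -1311984
Delta mod 43 = 32

Delta = 32 (mod 43)


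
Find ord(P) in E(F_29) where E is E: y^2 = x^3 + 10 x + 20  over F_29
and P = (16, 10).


Compute successive multiples of P until we hit O:
  1P = (16, 10)
  2P = (17, 12)
  3P = (0, 22)
  4P = (19, 14)
  5P = (28, 3)
  6P = (23, 11)
  7P = (6, 8)
  8P = (14, 2)
  ... (continuing to 24P)
  24P = O

ord(P) = 24


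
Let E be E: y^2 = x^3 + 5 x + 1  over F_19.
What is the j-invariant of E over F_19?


Delta = -16(4 a^3 + 27 b^2) mod 19 = 4
-1728 * (4 a)^3 = -1728 * (4*5)^3 mod 19 = 1
j = 1 * 4^(-1) mod 19 = 5

j = 5 (mod 19)


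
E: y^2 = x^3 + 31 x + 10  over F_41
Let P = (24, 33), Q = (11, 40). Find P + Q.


P != Q, so use the chord formula.
s = (y2 - y1) / (x2 - x1) = (7) / (28) mod 41 = 31
x3 = s^2 - x1 - x2 mod 41 = 31^2 - 24 - 11 = 24
y3 = s (x1 - x3) - y1 mod 41 = 31 * (24 - 24) - 33 = 8

P + Q = (24, 8)


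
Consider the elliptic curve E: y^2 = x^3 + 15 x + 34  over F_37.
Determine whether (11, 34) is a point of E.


Check whether y^2 = x^3 + 15 x + 34 (mod 37) for (x, y) = (11, 34).
LHS: y^2 = 34^2 mod 37 = 9
RHS: x^3 + 15 x + 34 = 11^3 + 15*11 + 34 mod 37 = 13
LHS != RHS

No, not on the curve


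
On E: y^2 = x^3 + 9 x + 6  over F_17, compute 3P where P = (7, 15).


k = 3 = 11_2 (binary, LSB first: 11)
Double-and-add from P = (7, 15):
  bit 0 = 1: acc = O + (7, 15) = (7, 15)
  bit 1 = 1: acc = (7, 15) + (11, 5) = (1, 4)

3P = (1, 4)


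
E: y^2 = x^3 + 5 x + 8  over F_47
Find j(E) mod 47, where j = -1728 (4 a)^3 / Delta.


Delta = -16(4 a^3 + 27 b^2) mod 47 = 25
-1728 * (4 a)^3 = -1728 * (4*5)^3 mod 47 = 16
j = 16 * 25^(-1) mod 47 = 42

j = 42 (mod 47)


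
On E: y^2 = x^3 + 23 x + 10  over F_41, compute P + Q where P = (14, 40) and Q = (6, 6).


P != Q, so use the chord formula.
s = (y2 - y1) / (x2 - x1) = (7) / (33) mod 41 = 35
x3 = s^2 - x1 - x2 mod 41 = 35^2 - 14 - 6 = 16
y3 = s (x1 - x3) - y1 mod 41 = 35 * (14 - 16) - 40 = 13

P + Q = (16, 13)


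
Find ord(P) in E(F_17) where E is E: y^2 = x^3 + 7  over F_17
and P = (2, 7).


Compute successive multiples of P until we hit O:
  1P = (2, 7)
  2P = (12, 16)
  3P = (5, 9)
  4P = (1, 5)
  5P = (1, 12)
  6P = (5, 8)
  7P = (12, 1)
  8P = (2, 10)
  ... (continuing to 9P)
  9P = O

ord(P) = 9


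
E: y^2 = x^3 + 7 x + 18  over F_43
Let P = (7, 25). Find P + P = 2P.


Doubling: s = (3 x1^2 + a) / (2 y1)
s = (3*7^2 + 7) / (2*25) mod 43 = 22
x3 = s^2 - 2 x1 mod 43 = 22^2 - 2*7 = 40
y3 = s (x1 - x3) - y1 mod 43 = 22 * (7 - 40) - 25 = 23

2P = (40, 23)


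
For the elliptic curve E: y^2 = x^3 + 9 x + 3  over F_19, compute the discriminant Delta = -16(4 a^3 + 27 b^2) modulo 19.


4 a^3 + 27 b^2 = 4*9^3 + 27*3^2 = 2916 + 243 = 3159
Delta = -16 * (3159) = -50544
Delta mod 19 = 15

Delta = 15 (mod 19)


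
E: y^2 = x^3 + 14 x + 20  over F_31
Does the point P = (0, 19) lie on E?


Check whether y^2 = x^3 + 14 x + 20 (mod 31) for (x, y) = (0, 19).
LHS: y^2 = 19^2 mod 31 = 20
RHS: x^3 + 14 x + 20 = 0^3 + 14*0 + 20 mod 31 = 20
LHS = RHS

Yes, on the curve


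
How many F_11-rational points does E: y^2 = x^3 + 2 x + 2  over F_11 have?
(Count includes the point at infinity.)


For each x in F_11, count y with y^2 = x^3 + 2 x + 2 mod 11:
  x = 1: RHS = 5, y in [4, 7]  -> 2 point(s)
  x = 2: RHS = 3, y in [5, 6]  -> 2 point(s)
  x = 5: RHS = 5, y in [4, 7]  -> 2 point(s)
  x = 9: RHS = 1, y in [1, 10]  -> 2 point(s)
Affine points: 8. Add the point at infinity: total = 9.

#E(F_11) = 9


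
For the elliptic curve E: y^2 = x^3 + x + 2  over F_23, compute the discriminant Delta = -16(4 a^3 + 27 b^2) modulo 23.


4 a^3 + 27 b^2 = 4*1^3 + 27*2^2 = 4 + 108 = 112
Delta = -16 * (112) = -1792
Delta mod 23 = 2

Delta = 2 (mod 23)


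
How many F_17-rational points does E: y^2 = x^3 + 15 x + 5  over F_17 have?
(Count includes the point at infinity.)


For each x in F_17, count y with y^2 = x^3 + 15 x + 5 mod 17:
  x = 1: RHS = 4, y in [2, 15]  -> 2 point(s)
  x = 2: RHS = 9, y in [3, 14]  -> 2 point(s)
  x = 3: RHS = 9, y in [3, 14]  -> 2 point(s)
  x = 5: RHS = 1, y in [1, 16]  -> 2 point(s)
  x = 8: RHS = 8, y in [5, 12]  -> 2 point(s)
  x = 9: RHS = 2, y in [6, 11]  -> 2 point(s)
  x = 10: RHS = 16, y in [4, 13]  -> 2 point(s)
  x = 12: RHS = 9, y in [3, 14]  -> 2 point(s)
  x = 13: RHS = 0, y in [0]  -> 1 point(s)
  x = 14: RHS = 1, y in [1, 16]  -> 2 point(s)
  x = 15: RHS = 1, y in [1, 16]  -> 2 point(s)
Affine points: 21. Add the point at infinity: total = 22.

#E(F_17) = 22


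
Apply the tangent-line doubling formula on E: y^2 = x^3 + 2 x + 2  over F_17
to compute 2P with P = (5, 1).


Doubling: s = (3 x1^2 + a) / (2 y1)
s = (3*5^2 + 2) / (2*1) mod 17 = 13
x3 = s^2 - 2 x1 mod 17 = 13^2 - 2*5 = 6
y3 = s (x1 - x3) - y1 mod 17 = 13 * (5 - 6) - 1 = 3

2P = (6, 3)


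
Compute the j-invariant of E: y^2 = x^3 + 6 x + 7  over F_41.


Delta = -16(4 a^3 + 27 b^2) mod 41 = 22
-1728 * (4 a)^3 = -1728 * (4*6)^3 mod 41 = 40
j = 40 * 22^(-1) mod 41 = 13

j = 13 (mod 41)


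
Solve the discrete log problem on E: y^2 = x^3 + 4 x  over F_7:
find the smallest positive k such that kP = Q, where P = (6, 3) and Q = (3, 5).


Enumerate multiples of P until we hit Q = (3, 5):
  1P = (6, 3)
  2P = (2, 4)
  3P = (3, 5)
Match found at i = 3.

k = 3


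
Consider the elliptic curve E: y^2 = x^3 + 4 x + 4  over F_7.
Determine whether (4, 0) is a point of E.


Check whether y^2 = x^3 + 4 x + 4 (mod 7) for (x, y) = (4, 0).
LHS: y^2 = 0^2 mod 7 = 0
RHS: x^3 + 4 x + 4 = 4^3 + 4*4 + 4 mod 7 = 0
LHS = RHS

Yes, on the curve


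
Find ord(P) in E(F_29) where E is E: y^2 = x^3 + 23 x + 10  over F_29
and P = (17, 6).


Compute successive multiples of P until we hit O:
  1P = (17, 6)
  2P = (1, 11)
  3P = (6, 25)
  4P = (26, 28)
  5P = (2, 21)
  6P = (11, 17)
  7P = (10, 15)
  8P = (22, 17)
  ... (continuing to 23P)
  23P = O

ord(P) = 23


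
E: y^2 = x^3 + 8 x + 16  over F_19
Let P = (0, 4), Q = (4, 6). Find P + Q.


P != Q, so use the chord formula.
s = (y2 - y1) / (x2 - x1) = (2) / (4) mod 19 = 10
x3 = s^2 - x1 - x2 mod 19 = 10^2 - 0 - 4 = 1
y3 = s (x1 - x3) - y1 mod 19 = 10 * (0 - 1) - 4 = 5

P + Q = (1, 5)


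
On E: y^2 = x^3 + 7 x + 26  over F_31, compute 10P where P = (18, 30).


k = 10 = 1010_2 (binary, LSB first: 0101)
Double-and-add from P = (18, 30):
  bit 0 = 0: acc unchanged = O
  bit 1 = 1: acc = O + (14, 27) = (14, 27)
  bit 2 = 0: acc unchanged = (14, 27)
  bit 3 = 1: acc = (14, 27) + (21, 14) = (14, 4)

10P = (14, 4)


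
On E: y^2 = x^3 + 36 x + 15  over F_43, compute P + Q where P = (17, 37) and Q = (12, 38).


P != Q, so use the chord formula.
s = (y2 - y1) / (x2 - x1) = (1) / (38) mod 43 = 17
x3 = s^2 - x1 - x2 mod 43 = 17^2 - 17 - 12 = 2
y3 = s (x1 - x3) - y1 mod 43 = 17 * (17 - 2) - 37 = 3

P + Q = (2, 3)


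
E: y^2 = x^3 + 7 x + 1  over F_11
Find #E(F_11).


For each x in F_11, count y with y^2 = x^3 + 7 x + 1 mod 11:
  x = 0: RHS = 1, y in [1, 10]  -> 2 point(s)
  x = 1: RHS = 9, y in [3, 8]  -> 2 point(s)
  x = 2: RHS = 1, y in [1, 10]  -> 2 point(s)
  x = 3: RHS = 5, y in [4, 7]  -> 2 point(s)
  x = 4: RHS = 5, y in [4, 7]  -> 2 point(s)
  x = 9: RHS = 1, y in [1, 10]  -> 2 point(s)
  x = 10: RHS = 4, y in [2, 9]  -> 2 point(s)
Affine points: 14. Add the point at infinity: total = 15.

#E(F_11) = 15


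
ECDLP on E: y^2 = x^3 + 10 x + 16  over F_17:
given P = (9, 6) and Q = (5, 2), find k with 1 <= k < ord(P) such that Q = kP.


Enumerate multiples of P until we hit Q = (5, 2):
  1P = (9, 6)
  2P = (8, 8)
  3P = (4, 1)
  4P = (5, 15)
  5P = (7, 15)
  6P = (0, 13)
  7P = (0, 4)
  8P = (7, 2)
  9P = (5, 2)
Match found at i = 9.

k = 9


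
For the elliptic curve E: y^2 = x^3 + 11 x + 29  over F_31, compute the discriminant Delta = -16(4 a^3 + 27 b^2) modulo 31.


4 a^3 + 27 b^2 = 4*11^3 + 27*29^2 = 5324 + 22707 = 28031
Delta = -16 * (28031) = -448496
Delta mod 31 = 12

Delta = 12 (mod 31)


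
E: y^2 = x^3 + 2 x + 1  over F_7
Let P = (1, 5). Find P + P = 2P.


Doubling: s = (3 x1^2 + a) / (2 y1)
s = (3*1^2 + 2) / (2*5) mod 7 = 4
x3 = s^2 - 2 x1 mod 7 = 4^2 - 2*1 = 0
y3 = s (x1 - x3) - y1 mod 7 = 4 * (1 - 0) - 5 = 6

2P = (0, 6)


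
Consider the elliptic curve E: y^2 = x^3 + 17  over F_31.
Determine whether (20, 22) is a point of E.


Check whether y^2 = x^3 + 0 x + 17 (mod 31) for (x, y) = (20, 22).
LHS: y^2 = 22^2 mod 31 = 19
RHS: x^3 + 0 x + 17 = 20^3 + 0*20 + 17 mod 31 = 19
LHS = RHS

Yes, on the curve


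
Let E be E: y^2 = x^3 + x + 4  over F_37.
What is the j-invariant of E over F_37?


Delta = -16(4 a^3 + 27 b^2) mod 37 = 17
-1728 * (4 a)^3 = -1728 * (4*1)^3 mod 37 = 1
j = 1 * 17^(-1) mod 37 = 24

j = 24 (mod 37)


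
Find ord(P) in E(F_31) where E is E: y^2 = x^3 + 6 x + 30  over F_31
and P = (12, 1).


Compute successive multiples of P until we hit O:
  1P = (12, 1)
  2P = (11, 1)
  3P = (8, 30)
  4P = (19, 11)
  5P = (9, 21)
  6P = (20, 11)
  7P = (18, 7)
  8P = (2, 9)
  ... (continuing to 29P)
  29P = O

ord(P) = 29


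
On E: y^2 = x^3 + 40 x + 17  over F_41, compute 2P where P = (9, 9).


k = 2 = 10_2 (binary, LSB first: 01)
Double-and-add from P = (9, 9):
  bit 0 = 0: acc unchanged = O
  bit 1 = 1: acc = O + (19, 16) = (19, 16)

2P = (19, 16)


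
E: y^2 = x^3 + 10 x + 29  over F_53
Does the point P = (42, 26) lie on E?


Check whether y^2 = x^3 + 10 x + 29 (mod 53) for (x, y) = (42, 26).
LHS: y^2 = 26^2 mod 53 = 40
RHS: x^3 + 10 x + 29 = 42^3 + 10*42 + 29 mod 53 = 19
LHS != RHS

No, not on the curve


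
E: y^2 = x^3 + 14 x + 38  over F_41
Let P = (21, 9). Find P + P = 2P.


Doubling: s = (3 x1^2 + a) / (2 y1)
s = (3*21^2 + 14) / (2*9) mod 41 = 31
x3 = s^2 - 2 x1 mod 41 = 31^2 - 2*21 = 17
y3 = s (x1 - x3) - y1 mod 41 = 31 * (21 - 17) - 9 = 33

2P = (17, 33)


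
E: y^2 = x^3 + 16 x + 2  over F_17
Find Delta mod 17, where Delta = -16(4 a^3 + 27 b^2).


4 a^3 + 27 b^2 = 4*16^3 + 27*2^2 = 16384 + 108 = 16492
Delta = -16 * (16492) = -263872
Delta mod 17 = 2

Delta = 2 (mod 17)


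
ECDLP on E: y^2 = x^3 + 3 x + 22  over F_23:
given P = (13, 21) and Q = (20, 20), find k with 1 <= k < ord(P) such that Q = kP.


Enumerate multiples of P until we hit Q = (20, 20):
  1P = (13, 21)
  2P = (21, 10)
  3P = (20, 3)
  4P = (6, 7)
  5P = (8, 12)
  6P = (8, 11)
  7P = (6, 16)
  8P = (20, 20)
Match found at i = 8.

k = 8


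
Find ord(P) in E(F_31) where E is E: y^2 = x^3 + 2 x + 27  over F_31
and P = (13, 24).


Compute successive multiples of P until we hit O:
  1P = (13, 24)
  2P = (25, 27)
  3P = (26, 27)
  4P = (17, 18)
  5P = (11, 4)
  6P = (14, 28)
  7P = (20, 10)
  8P = (2, 16)
  ... (continuing to 29P)
  29P = O

ord(P) = 29


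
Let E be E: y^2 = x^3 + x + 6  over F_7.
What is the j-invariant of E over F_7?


Delta = -16(4 a^3 + 27 b^2) mod 7 = 1
-1728 * (4 a)^3 = -1728 * (4*1)^3 mod 7 = 1
j = 1 * 1^(-1) mod 7 = 1

j = 1 (mod 7)


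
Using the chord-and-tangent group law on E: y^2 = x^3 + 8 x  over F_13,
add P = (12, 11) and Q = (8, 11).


P != Q, so use the chord formula.
s = (y2 - y1) / (x2 - x1) = (0) / (9) mod 13 = 0
x3 = s^2 - x1 - x2 mod 13 = 0^2 - 12 - 8 = 6
y3 = s (x1 - x3) - y1 mod 13 = 0 * (12 - 6) - 11 = 2

P + Q = (6, 2)


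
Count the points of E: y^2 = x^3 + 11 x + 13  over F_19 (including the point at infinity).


For each x in F_19, count y with y^2 = x^3 + 11 x + 13 mod 19:
  x = 1: RHS = 6, y in [5, 14]  -> 2 point(s)
  x = 2: RHS = 5, y in [9, 10]  -> 2 point(s)
  x = 3: RHS = 16, y in [4, 15]  -> 2 point(s)
  x = 4: RHS = 7, y in [8, 11]  -> 2 point(s)
  x = 8: RHS = 5, y in [9, 10]  -> 2 point(s)
  x = 9: RHS = 5, y in [9, 10]  -> 2 point(s)
  x = 12: RHS = 11, y in [7, 12]  -> 2 point(s)
  x = 13: RHS = 16, y in [4, 15]  -> 2 point(s)
  x = 14: RHS = 4, y in [2, 17]  -> 2 point(s)
  x = 15: RHS = 0, y in [0]  -> 1 point(s)
  x = 18: RHS = 1, y in [1, 18]  -> 2 point(s)
Affine points: 21. Add the point at infinity: total = 22.

#E(F_19) = 22


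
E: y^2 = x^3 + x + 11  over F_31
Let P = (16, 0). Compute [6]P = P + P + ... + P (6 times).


k = 6 = 110_2 (binary, LSB first: 011)
Double-and-add from P = (16, 0):
  bit 0 = 0: acc unchanged = O
  bit 1 = 1: acc = O + O = O
  bit 2 = 1: acc = O + O = O

6P = O
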